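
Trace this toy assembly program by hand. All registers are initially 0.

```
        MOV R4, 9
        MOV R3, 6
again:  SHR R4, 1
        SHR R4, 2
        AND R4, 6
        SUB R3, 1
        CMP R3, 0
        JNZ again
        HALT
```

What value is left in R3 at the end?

0

MOV R4, 9 → R4=9
MOV R3, 6 → R3=6
SHR R4, 1 → R4=9>>1=4
SHR R4, 2 → R4=4>>2=1
AND R4, 6 → R4=1&6=0
SUB R3, 1 → R3=6-1=5
CMP R3, 0  (cmp 5,0)
JNZ again: taken
SHR R4, 1 → R4=0>>1=0
SHR R4, 2 → R4=0>>2=0
AND R4, 6 → R4=0&6=0
SUB R3, 1 → R3=5-1=4
CMP R3, 0  (cmp 4,0)
JNZ again: taken
SHR R4, 1 → R4=0>>1=0
SHR R4, 2 → R4=0>>2=0
AND R4, 6 → R4=0&6=0
SUB R3, 1 → R3=4-1=3
CMP R3, 0  (cmp 3,0)
JNZ again: taken
SHR R4, 1 → R4=0>>1=0
SHR R4, 2 → R4=0>>2=0
AND R4, 6 → R4=0&6=0
SUB R3, 1 → R3=3-1=2
CMP R3, 0  (cmp 2,0)
JNZ again: taken
SHR R4, 1 → R4=0>>1=0
SHR R4, 2 → R4=0>>2=0
AND R4, 6 → R4=0&6=0
SUB R3, 1 → R3=2-1=1
CMP R3, 0  (cmp 1,0)
JNZ again: taken
SHR R4, 1 → R4=0>>1=0
SHR R4, 2 → R4=0>>2=0
AND R4, 6 → R4=0&6=0
SUB R3, 1 → R3=1-1=0
CMP R3, 0  (cmp 0,0)
JNZ again: not taken
halt.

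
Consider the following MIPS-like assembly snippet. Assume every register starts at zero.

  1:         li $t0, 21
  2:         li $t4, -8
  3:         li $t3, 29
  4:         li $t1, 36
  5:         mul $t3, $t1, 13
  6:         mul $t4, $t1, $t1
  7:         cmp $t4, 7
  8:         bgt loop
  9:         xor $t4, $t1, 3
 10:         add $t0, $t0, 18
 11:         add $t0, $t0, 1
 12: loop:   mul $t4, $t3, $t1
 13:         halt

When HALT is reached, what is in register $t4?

after li $t0, 21: $t0=21
after li $t4, -8: $t4=-8
after li $t3, 29: $t3=29
after li $t1, 36: $t1=36
after mul $t3, $t1, 13: $t3=36*13=468
after mul $t4, $t1, $t1: $t4=36*36=1296
cmp $t4, 7  (cmp 1296,7)
bgt loop: taken
after mul $t4, $t3, $t1: $t4=468*36=16848
halt.

16848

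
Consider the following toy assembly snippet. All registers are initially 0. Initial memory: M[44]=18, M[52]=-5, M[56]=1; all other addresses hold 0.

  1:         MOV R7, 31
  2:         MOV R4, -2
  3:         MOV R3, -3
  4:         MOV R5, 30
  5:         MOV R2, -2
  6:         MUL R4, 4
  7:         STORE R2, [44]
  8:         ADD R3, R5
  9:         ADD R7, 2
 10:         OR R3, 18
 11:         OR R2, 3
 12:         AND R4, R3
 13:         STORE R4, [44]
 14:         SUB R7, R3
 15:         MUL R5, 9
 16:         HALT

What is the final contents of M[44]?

24

after MOV R7, 31: R7=31
after MOV R4, -2: R4=-2
after MOV R3, -3: R3=-3
after MOV R5, 30: R5=30
after MOV R2, -2: R2=-2
after MUL R4, 4: R4=(-2)*4=-8
STORE R2, [44] → M[44]=-2
after ADD R3, R5: R3=(-3)+30=27
after ADD R7, 2: R7=31+2=33
after OR R3, 18: R3=27|18=27
after OR R2, 3: R2=(-2)|3=-1
after AND R4, R3: R4=(-8)&27=24
STORE R4, [44] → M[44]=24
after SUB R7, R3: R7=33-27=6
after MUL R5, 9: R5=30*9=270
halt.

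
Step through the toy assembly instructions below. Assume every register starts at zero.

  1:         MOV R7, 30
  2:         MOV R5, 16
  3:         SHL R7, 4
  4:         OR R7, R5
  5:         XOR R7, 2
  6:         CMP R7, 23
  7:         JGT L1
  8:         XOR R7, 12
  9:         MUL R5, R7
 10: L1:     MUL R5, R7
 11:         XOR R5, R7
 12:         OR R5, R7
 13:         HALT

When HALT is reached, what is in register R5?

R7=30
R5=16
R7=30<<4=480
R7=480|16=496
R7=496^2=498
CMP R7, 23  (cmp 498,23)
JGT L1: taken
R5=16*498=7968
R5=7968^498=7890
R5=7890|498=8178
halt.

8178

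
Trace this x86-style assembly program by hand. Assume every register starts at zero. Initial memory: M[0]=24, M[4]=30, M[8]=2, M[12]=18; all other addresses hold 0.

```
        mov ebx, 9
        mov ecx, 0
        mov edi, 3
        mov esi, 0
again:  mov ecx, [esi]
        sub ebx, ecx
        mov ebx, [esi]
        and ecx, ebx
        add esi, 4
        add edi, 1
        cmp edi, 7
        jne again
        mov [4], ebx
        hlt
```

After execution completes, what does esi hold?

16

after mov ebx, 9: ebx=9
after mov ecx, 0: ecx=0
after mov edi, 3: edi=3
after mov esi, 0: esi=0
after mov ecx, [esi]: ecx=M[0]=24
after sub ebx, ecx: ebx=9-24=-15
after mov ebx, [esi]: ebx=M[0]=24
after and ecx, ebx: ecx=24&24=24
after add esi, 4: esi=0+4=4
after add edi, 1: edi=3+1=4
cmp edi, 7  (cmp 4,7)
jne again: taken
after mov ecx, [esi]: ecx=M[4]=30
after sub ebx, ecx: ebx=24-30=-6
after mov ebx, [esi]: ebx=M[4]=30
after and ecx, ebx: ecx=30&30=30
after add esi, 4: esi=4+4=8
after add edi, 1: edi=4+1=5
cmp edi, 7  (cmp 5,7)
jne again: taken
after mov ecx, [esi]: ecx=M[8]=2
after sub ebx, ecx: ebx=30-2=28
after mov ebx, [esi]: ebx=M[8]=2
after and ecx, ebx: ecx=2&2=2
after add esi, 4: esi=8+4=12
after add edi, 1: edi=5+1=6
cmp edi, 7  (cmp 6,7)
jne again: taken
after mov ecx, [esi]: ecx=M[12]=18
after sub ebx, ecx: ebx=2-18=-16
after mov ebx, [esi]: ebx=M[12]=18
after and ecx, ebx: ecx=18&18=18
after add esi, 4: esi=12+4=16
after add edi, 1: edi=6+1=7
cmp edi, 7  (cmp 7,7)
jne again: not taken
mov [4], ebx → M[4]=18
halt.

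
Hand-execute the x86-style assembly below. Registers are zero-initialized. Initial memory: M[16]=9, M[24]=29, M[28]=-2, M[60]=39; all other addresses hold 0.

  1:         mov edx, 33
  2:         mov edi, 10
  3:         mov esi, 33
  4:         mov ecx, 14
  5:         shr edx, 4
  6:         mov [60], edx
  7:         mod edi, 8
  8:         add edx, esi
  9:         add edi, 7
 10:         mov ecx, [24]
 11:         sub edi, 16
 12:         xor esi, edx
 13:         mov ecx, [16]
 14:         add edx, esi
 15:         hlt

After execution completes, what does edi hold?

mov edx, 33 → edx=33
mov edi, 10 → edi=10
mov esi, 33 → esi=33
mov ecx, 14 → ecx=14
shr edx, 4 → edx=33>>4=2
mov [60], edx → M[60]=2
mod edi, 8 → edi=10%8=2
add edx, esi → edx=2+33=35
add edi, 7 → edi=2+7=9
mov ecx, [24] → ecx=M[24]=29
sub edi, 16 → edi=9-16=-7
xor esi, edx → esi=33^35=2
mov ecx, [16] → ecx=M[16]=9
add edx, esi → edx=35+2=37
halt.

-7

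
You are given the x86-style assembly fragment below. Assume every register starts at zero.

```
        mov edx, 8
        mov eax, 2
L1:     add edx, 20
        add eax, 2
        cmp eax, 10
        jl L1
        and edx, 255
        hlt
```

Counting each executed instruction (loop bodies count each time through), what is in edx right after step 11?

edx=8
eax=2
edx=8+20=28
eax=2+2=4
cmp eax, 10  (cmp 4,10)
jl L1: taken
edx=28+20=48
eax=4+2=6
cmp eax, 10  (cmp 6,10)
jl L1: taken
edx=48+20=68
After step 11: edx = 68.

68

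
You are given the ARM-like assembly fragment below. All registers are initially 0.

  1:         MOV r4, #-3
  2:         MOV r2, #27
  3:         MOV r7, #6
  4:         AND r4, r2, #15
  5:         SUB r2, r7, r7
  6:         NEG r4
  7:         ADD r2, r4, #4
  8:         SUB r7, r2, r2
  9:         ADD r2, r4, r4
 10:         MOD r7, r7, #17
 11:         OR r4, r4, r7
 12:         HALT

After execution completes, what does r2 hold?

r4=-3
r2=27
r7=6
r4=27&15=11
r2=6-6=0
r4=-(11)=-11
r2=(-11)+4=-7
r7=(-7)-(-7)=0
r2=(-11)+(-11)=-22
r7=0%17=0
r4=(-11)|0=-11
halt.

-22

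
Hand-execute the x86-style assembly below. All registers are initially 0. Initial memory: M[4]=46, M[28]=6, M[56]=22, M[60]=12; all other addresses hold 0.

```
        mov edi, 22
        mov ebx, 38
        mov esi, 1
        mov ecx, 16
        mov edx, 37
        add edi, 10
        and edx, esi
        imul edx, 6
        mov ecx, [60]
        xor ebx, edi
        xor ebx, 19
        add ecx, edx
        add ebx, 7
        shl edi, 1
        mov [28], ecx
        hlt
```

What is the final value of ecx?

18

edi=22
ebx=38
esi=1
ecx=16
edx=37
edi=22+10=32
edx=37&1=1
edx=1*6=6
ecx=M[60]=12
ebx=38^32=6
ebx=6^19=21
ecx=12+6=18
ebx=21+7=28
edi=32<<1=64
mov [28], ecx → M[28]=18
halt.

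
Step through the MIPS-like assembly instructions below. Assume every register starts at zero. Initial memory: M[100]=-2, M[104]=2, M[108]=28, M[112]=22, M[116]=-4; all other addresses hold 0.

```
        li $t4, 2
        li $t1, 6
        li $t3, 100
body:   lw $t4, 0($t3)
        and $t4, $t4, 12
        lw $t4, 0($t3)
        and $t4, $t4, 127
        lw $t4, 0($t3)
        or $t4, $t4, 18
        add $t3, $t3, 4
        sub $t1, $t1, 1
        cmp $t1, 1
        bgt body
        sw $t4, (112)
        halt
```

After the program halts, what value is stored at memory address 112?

$t4=2
$t1=6
$t3=100
$t4=M[100]=-2
$t4=(-2)&12=12
$t4=M[100]=-2
$t4=(-2)&127=126
$t4=M[100]=-2
$t4=(-2)|18=-2
$t3=100+4=104
$t1=6-1=5
cmp $t1, 1  (cmp 5,1)
bgt body: taken
$t4=M[104]=2
$t4=2&12=0
$t4=M[104]=2
$t4=2&127=2
$t4=M[104]=2
$t4=2|18=18
$t3=104+4=108
$t1=5-1=4
cmp $t1, 1  (cmp 4,1)
bgt body: taken
$t4=M[108]=28
$t4=28&12=12
$t4=M[108]=28
$t4=28&127=28
$t4=M[108]=28
$t4=28|18=30
$t3=108+4=112
$t1=4-1=3
cmp $t1, 1  (cmp 3,1)
bgt body: taken
$t4=M[112]=22
$t4=22&12=4
$t4=M[112]=22
$t4=22&127=22
$t4=M[112]=22
$t4=22|18=22
$t3=112+4=116
$t1=3-1=2
cmp $t1, 1  (cmp 2,1)
bgt body: taken
$t4=M[116]=-4
$t4=(-4)&12=12
$t4=M[116]=-4
$t4=(-4)&127=124
$t4=M[116]=-4
$t4=(-4)|18=-2
$t3=116+4=120
$t1=2-1=1
cmp $t1, 1  (cmp 1,1)
bgt body: not taken
sw $t4, (112) → M[112]=-2
halt.

-2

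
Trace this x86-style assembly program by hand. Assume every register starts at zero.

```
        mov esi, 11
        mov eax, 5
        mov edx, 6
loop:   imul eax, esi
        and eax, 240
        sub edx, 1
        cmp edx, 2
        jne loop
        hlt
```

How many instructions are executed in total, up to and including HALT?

24

after mov esi, 11: esi=11
after mov eax, 5: eax=5
after mov edx, 6: edx=6
after imul eax, esi: eax=5*11=55
after and eax, 240: eax=55&240=48
after sub edx, 1: edx=6-1=5
cmp edx, 2  (cmp 5,2)
jne loop: taken
after imul eax, esi: eax=48*11=528
after and eax, 240: eax=528&240=16
after sub edx, 1: edx=5-1=4
cmp edx, 2  (cmp 4,2)
jne loop: taken
after imul eax, esi: eax=16*11=176
after and eax, 240: eax=176&240=176
after sub edx, 1: edx=4-1=3
cmp edx, 2  (cmp 3,2)
jne loop: taken
after imul eax, esi: eax=176*11=1936
after and eax, 240: eax=1936&240=144
after sub edx, 1: edx=3-1=2
cmp edx, 2  (cmp 2,2)
jne loop: not taken
halt.
Total executed instructions: 24.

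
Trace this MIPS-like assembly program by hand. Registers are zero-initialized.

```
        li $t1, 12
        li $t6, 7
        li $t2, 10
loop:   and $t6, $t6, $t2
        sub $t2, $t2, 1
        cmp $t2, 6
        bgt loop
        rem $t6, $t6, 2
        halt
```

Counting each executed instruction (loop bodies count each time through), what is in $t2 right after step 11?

li $t1, 12 → $t1=12
li $t6, 7 → $t6=7
li $t2, 10 → $t2=10
and $t6, $t6, $t2 → $t6=7&10=2
sub $t2, $t2, 1 → $t2=10-1=9
cmp $t2, 6  (cmp 9,6)
bgt loop: taken
and $t6, $t6, $t2 → $t6=2&9=0
sub $t2, $t2, 1 → $t2=9-1=8
cmp $t2, 6  (cmp 8,6)
bgt loop: taken
After step 11: $t2 = 8.

8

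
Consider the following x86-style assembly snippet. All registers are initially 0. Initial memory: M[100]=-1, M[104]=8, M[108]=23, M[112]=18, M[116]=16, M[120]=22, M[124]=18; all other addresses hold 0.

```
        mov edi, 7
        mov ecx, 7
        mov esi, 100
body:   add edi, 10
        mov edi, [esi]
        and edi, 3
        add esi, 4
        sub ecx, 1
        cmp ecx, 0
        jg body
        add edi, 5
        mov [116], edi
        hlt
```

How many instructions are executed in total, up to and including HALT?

after mov edi, 7: edi=7
after mov ecx, 7: ecx=7
after mov esi, 100: esi=100
after add edi, 10: edi=7+10=17
after mov edi, [esi]: edi=M[100]=-1
after and edi, 3: edi=(-1)&3=3
after add esi, 4: esi=100+4=104
after sub ecx, 1: ecx=7-1=6
cmp ecx, 0  (cmp 6,0)
jg body: taken
after add edi, 10: edi=3+10=13
after mov edi, [esi]: edi=M[104]=8
after and edi, 3: edi=8&3=0
after add esi, 4: esi=104+4=108
after sub ecx, 1: ecx=6-1=5
cmp ecx, 0  (cmp 5,0)
jg body: taken
after add edi, 10: edi=0+10=10
after mov edi, [esi]: edi=M[108]=23
after and edi, 3: edi=23&3=3
after add esi, 4: esi=108+4=112
after sub ecx, 1: ecx=5-1=4
cmp ecx, 0  (cmp 4,0)
jg body: taken
after add edi, 10: edi=3+10=13
after mov edi, [esi]: edi=M[112]=18
after and edi, 3: edi=18&3=2
after add esi, 4: esi=112+4=116
after sub ecx, 1: ecx=4-1=3
cmp ecx, 0  (cmp 3,0)
jg body: taken
after add edi, 10: edi=2+10=12
after mov edi, [esi]: edi=M[116]=16
after and edi, 3: edi=16&3=0
after add esi, 4: esi=116+4=120
after sub ecx, 1: ecx=3-1=2
cmp ecx, 0  (cmp 2,0)
jg body: taken
after add edi, 10: edi=0+10=10
after mov edi, [esi]: edi=M[120]=22
after and edi, 3: edi=22&3=2
after add esi, 4: esi=120+4=124
after sub ecx, 1: ecx=2-1=1
cmp ecx, 0  (cmp 1,0)
jg body: taken
after add edi, 10: edi=2+10=12
after mov edi, [esi]: edi=M[124]=18
after and edi, 3: edi=18&3=2
after add esi, 4: esi=124+4=128
after sub ecx, 1: ecx=1-1=0
cmp ecx, 0  (cmp 0,0)
jg body: not taken
after add edi, 5: edi=2+5=7
mov [116], edi → M[116]=7
halt.
Total executed instructions: 55.

55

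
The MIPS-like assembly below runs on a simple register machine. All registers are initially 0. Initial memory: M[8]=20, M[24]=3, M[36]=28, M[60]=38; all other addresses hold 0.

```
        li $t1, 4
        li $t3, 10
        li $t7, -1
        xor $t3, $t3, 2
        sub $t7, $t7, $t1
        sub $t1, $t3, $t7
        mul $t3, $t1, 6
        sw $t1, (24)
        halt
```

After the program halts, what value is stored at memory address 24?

$t1=4
$t3=10
$t7=-1
$t3=10^2=8
$t7=(-1)-4=-5
$t1=8-(-5)=13
$t3=13*6=78
sw $t1, (24) → M[24]=13
halt.

13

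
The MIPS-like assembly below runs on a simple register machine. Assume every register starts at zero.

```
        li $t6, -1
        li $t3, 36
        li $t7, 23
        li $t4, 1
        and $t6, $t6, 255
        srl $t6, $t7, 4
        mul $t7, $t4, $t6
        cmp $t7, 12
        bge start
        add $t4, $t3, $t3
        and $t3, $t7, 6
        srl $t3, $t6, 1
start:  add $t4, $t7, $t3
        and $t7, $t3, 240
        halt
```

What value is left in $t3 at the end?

0

li $t6, -1 → $t6=-1
li $t3, 36 → $t3=36
li $t7, 23 → $t7=23
li $t4, 1 → $t4=1
and $t6, $t6, 255 → $t6=(-1)&255=255
srl $t6, $t7, 4 → $t6=23>>4=1
mul $t7, $t4, $t6 → $t7=1*1=1
cmp $t7, 12  (cmp 1,12)
bge start: not taken
add $t4, $t3, $t3 → $t4=36+36=72
and $t3, $t7, 6 → $t3=1&6=0
srl $t3, $t6, 1 → $t3=1>>1=0
add $t4, $t7, $t3 → $t4=1+0=1
and $t7, $t3, 240 → $t7=0&240=0
halt.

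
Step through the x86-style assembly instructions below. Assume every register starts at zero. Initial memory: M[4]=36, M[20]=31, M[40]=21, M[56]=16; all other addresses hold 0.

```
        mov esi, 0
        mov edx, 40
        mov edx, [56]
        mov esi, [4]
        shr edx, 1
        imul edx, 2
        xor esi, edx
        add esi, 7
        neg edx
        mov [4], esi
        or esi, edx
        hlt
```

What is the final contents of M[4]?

esi=0
edx=40
edx=M[56]=16
esi=M[4]=36
edx=16>>1=8
edx=8*2=16
esi=36^16=52
esi=52+7=59
edx=-(16)=-16
mov [4], esi → M[4]=59
esi=59|(-16)=-5
halt.

59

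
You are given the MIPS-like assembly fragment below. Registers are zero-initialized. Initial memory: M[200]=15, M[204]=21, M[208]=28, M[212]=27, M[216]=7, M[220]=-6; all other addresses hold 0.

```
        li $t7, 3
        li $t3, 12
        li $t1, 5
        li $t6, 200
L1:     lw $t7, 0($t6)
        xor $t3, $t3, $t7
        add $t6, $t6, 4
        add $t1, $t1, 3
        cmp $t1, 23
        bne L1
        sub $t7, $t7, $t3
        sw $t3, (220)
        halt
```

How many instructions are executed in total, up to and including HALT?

$t7=3
$t3=12
$t1=5
$t6=200
$t7=M[200]=15
$t3=12^15=3
$t6=200+4=204
$t1=5+3=8
cmp $t1, 23  (cmp 8,23)
bne L1: taken
$t7=M[204]=21
$t3=3^21=22
$t6=204+4=208
$t1=8+3=11
cmp $t1, 23  (cmp 11,23)
bne L1: taken
$t7=M[208]=28
$t3=22^28=10
$t6=208+4=212
$t1=11+3=14
cmp $t1, 23  (cmp 14,23)
bne L1: taken
$t7=M[212]=27
$t3=10^27=17
$t6=212+4=216
$t1=14+3=17
cmp $t1, 23  (cmp 17,23)
bne L1: taken
$t7=M[216]=7
$t3=17^7=22
$t6=216+4=220
$t1=17+3=20
cmp $t1, 23  (cmp 20,23)
bne L1: taken
$t7=M[220]=-6
$t3=22^(-6)=-20
$t6=220+4=224
$t1=20+3=23
cmp $t1, 23  (cmp 23,23)
bne L1: not taken
$t7=(-6)-(-20)=14
sw $t3, (220) → M[220]=-20
halt.
Total executed instructions: 43.

43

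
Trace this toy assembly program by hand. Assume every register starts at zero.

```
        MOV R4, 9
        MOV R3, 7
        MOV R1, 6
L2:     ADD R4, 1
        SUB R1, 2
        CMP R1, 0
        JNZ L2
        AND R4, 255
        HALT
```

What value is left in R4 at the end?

12

R4=9
R3=7
R1=6
R4=9+1=10
R1=6-2=4
CMP R1, 0  (cmp 4,0)
JNZ L2: taken
R4=10+1=11
R1=4-2=2
CMP R1, 0  (cmp 2,0)
JNZ L2: taken
R4=11+1=12
R1=2-2=0
CMP R1, 0  (cmp 0,0)
JNZ L2: not taken
R4=12&255=12
halt.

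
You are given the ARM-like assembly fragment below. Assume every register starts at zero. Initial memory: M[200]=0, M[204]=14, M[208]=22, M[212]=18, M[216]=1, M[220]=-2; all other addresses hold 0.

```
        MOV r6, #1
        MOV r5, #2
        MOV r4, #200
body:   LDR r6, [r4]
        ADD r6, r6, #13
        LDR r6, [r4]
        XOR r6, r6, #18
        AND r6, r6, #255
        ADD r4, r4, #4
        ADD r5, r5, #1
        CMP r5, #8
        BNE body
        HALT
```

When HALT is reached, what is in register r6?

after MOV r6, #1: r6=1
after MOV r5, #2: r5=2
after MOV r4, #200: r4=200
after LDR r6, [r4]: r6=M[200]=0
after ADD r6, r6, #13: r6=0+13=13
after LDR r6, [r4]: r6=M[200]=0
after XOR r6, r6, #18: r6=0^18=18
after AND r6, r6, #255: r6=18&255=18
after ADD r4, r4, #4: r4=200+4=204
after ADD r5, r5, #1: r5=2+1=3
CMP r5, #8  (cmp 3,8)
BNE body: taken
after LDR r6, [r4]: r6=M[204]=14
after ADD r6, r6, #13: r6=14+13=27
after LDR r6, [r4]: r6=M[204]=14
after XOR r6, r6, #18: r6=14^18=28
after AND r6, r6, #255: r6=28&255=28
after ADD r4, r4, #4: r4=204+4=208
after ADD r5, r5, #1: r5=3+1=4
CMP r5, #8  (cmp 4,8)
BNE body: taken
after LDR r6, [r4]: r6=M[208]=22
after ADD r6, r6, #13: r6=22+13=35
after LDR r6, [r4]: r6=M[208]=22
after XOR r6, r6, #18: r6=22^18=4
after AND r6, r6, #255: r6=4&255=4
after ADD r4, r4, #4: r4=208+4=212
after ADD r5, r5, #1: r5=4+1=5
CMP r5, #8  (cmp 5,8)
BNE body: taken
after LDR r6, [r4]: r6=M[212]=18
after ADD r6, r6, #13: r6=18+13=31
after LDR r6, [r4]: r6=M[212]=18
after XOR r6, r6, #18: r6=18^18=0
after AND r6, r6, #255: r6=0&255=0
after ADD r4, r4, #4: r4=212+4=216
after ADD r5, r5, #1: r5=5+1=6
CMP r5, #8  (cmp 6,8)
BNE body: taken
after LDR r6, [r4]: r6=M[216]=1
after ADD r6, r6, #13: r6=1+13=14
after LDR r6, [r4]: r6=M[216]=1
after XOR r6, r6, #18: r6=1^18=19
after AND r6, r6, #255: r6=19&255=19
after ADD r4, r4, #4: r4=216+4=220
after ADD r5, r5, #1: r5=6+1=7
CMP r5, #8  (cmp 7,8)
BNE body: taken
after LDR r6, [r4]: r6=M[220]=-2
after ADD r6, r6, #13: r6=(-2)+13=11
after LDR r6, [r4]: r6=M[220]=-2
after XOR r6, r6, #18: r6=(-2)^18=-20
after AND r6, r6, #255: r6=(-20)&255=236
after ADD r4, r4, #4: r4=220+4=224
after ADD r5, r5, #1: r5=7+1=8
CMP r5, #8  (cmp 8,8)
BNE body: not taken
halt.

236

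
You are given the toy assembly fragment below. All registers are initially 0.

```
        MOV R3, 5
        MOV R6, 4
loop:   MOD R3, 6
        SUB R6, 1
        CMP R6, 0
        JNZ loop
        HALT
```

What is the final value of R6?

R3=5
R6=4
R3=5%6=5
R6=4-1=3
CMP R6, 0  (cmp 3,0)
JNZ loop: taken
R3=5%6=5
R6=3-1=2
CMP R6, 0  (cmp 2,0)
JNZ loop: taken
R3=5%6=5
R6=2-1=1
CMP R6, 0  (cmp 1,0)
JNZ loop: taken
R3=5%6=5
R6=1-1=0
CMP R6, 0  (cmp 0,0)
JNZ loop: not taken
halt.

0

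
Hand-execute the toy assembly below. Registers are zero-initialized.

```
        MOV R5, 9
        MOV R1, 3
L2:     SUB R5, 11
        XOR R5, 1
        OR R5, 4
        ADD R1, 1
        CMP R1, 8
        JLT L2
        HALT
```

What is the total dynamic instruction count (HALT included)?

R5=9
R1=3
R5=9-11=-2
R5=(-2)^1=-1
R5=(-1)|4=-1
R1=3+1=4
CMP R1, 8  (cmp 4,8)
JLT L2: taken
R5=(-1)-11=-12
R5=(-12)^1=-11
R5=(-11)|4=-11
R1=4+1=5
CMP R1, 8  (cmp 5,8)
JLT L2: taken
R5=(-11)-11=-22
R5=(-22)^1=-21
R5=(-21)|4=-17
R1=5+1=6
CMP R1, 8  (cmp 6,8)
JLT L2: taken
R5=(-17)-11=-28
R5=(-28)^1=-27
R5=(-27)|4=-27
R1=6+1=7
CMP R1, 8  (cmp 7,8)
JLT L2: taken
R5=(-27)-11=-38
R5=(-38)^1=-37
R5=(-37)|4=-33
R1=7+1=8
CMP R1, 8  (cmp 8,8)
JLT L2: not taken
halt.
Total executed instructions: 33.

33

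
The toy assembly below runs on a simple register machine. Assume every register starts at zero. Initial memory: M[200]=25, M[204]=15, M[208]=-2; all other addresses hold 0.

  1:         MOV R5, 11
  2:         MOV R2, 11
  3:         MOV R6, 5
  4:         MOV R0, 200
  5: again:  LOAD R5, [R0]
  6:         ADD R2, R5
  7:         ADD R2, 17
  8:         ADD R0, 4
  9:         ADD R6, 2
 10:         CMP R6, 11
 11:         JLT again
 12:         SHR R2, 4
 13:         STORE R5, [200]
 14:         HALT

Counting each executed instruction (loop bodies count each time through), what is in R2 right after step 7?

53

R5=11
R2=11
R6=5
R0=200
R5=M[200]=25
R2=11+25=36
R2=36+17=53
After step 7: R2 = 53.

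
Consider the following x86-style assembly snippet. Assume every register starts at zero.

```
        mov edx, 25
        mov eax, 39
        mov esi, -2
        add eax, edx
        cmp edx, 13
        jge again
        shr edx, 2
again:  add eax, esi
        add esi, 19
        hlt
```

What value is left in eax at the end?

after mov edx, 25: edx=25
after mov eax, 39: eax=39
after mov esi, -2: esi=-2
after add eax, edx: eax=39+25=64
cmp edx, 13  (cmp 25,13)
jge again: taken
after add eax, esi: eax=64+(-2)=62
after add esi, 19: esi=(-2)+19=17
halt.

62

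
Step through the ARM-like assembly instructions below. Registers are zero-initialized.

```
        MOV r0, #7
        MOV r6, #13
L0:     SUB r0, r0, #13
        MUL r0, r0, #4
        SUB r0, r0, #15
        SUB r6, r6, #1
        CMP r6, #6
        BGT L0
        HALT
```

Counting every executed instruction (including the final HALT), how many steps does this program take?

45

after MOV r0, #7: r0=7
after MOV r6, #13: r6=13
after SUB r0, r0, #13: r0=7-13=-6
after MUL r0, r0, #4: r0=(-6)*4=-24
after SUB r0, r0, #15: r0=(-24)-15=-39
after SUB r6, r6, #1: r6=13-1=12
CMP r6, #6  (cmp 12,6)
BGT L0: taken
after SUB r0, r0, #13: r0=(-39)-13=-52
after MUL r0, r0, #4: r0=(-52)*4=-208
after SUB r0, r0, #15: r0=(-208)-15=-223
after SUB r6, r6, #1: r6=12-1=11
CMP r6, #6  (cmp 11,6)
BGT L0: taken
after SUB r0, r0, #13: r0=(-223)-13=-236
after MUL r0, r0, #4: r0=(-236)*4=-944
after SUB r0, r0, #15: r0=(-944)-15=-959
after SUB r6, r6, #1: r6=11-1=10
CMP r6, #6  (cmp 10,6)
BGT L0: taken
after SUB r0, r0, #13: r0=(-959)-13=-972
after MUL r0, r0, #4: r0=(-972)*4=-3888
after SUB r0, r0, #15: r0=(-3888)-15=-3903
after SUB r6, r6, #1: r6=10-1=9
CMP r6, #6  (cmp 9,6)
BGT L0: taken
after SUB r0, r0, #13: r0=(-3903)-13=-3916
after MUL r0, r0, #4: r0=(-3916)*4=-15664
after SUB r0, r0, #15: r0=(-15664)-15=-15679
after SUB r6, r6, #1: r6=9-1=8
CMP r6, #6  (cmp 8,6)
BGT L0: taken
after SUB r0, r0, #13: r0=(-15679)-13=-15692
after MUL r0, r0, #4: r0=(-15692)*4=-62768
after SUB r0, r0, #15: r0=(-62768)-15=-62783
after SUB r6, r6, #1: r6=8-1=7
CMP r6, #6  (cmp 7,6)
BGT L0: taken
after SUB r0, r0, #13: r0=(-62783)-13=-62796
after MUL r0, r0, #4: r0=(-62796)*4=-251184
after SUB r0, r0, #15: r0=(-251184)-15=-251199
after SUB r6, r6, #1: r6=7-1=6
CMP r6, #6  (cmp 6,6)
BGT L0: not taken
halt.
Total executed instructions: 45.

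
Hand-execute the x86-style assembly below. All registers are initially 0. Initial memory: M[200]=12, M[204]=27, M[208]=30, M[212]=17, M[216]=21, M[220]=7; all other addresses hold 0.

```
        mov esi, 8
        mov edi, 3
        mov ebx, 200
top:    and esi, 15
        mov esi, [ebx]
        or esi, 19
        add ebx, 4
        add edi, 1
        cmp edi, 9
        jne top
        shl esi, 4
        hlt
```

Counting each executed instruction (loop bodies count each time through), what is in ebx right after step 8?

204

after mov esi, 8: esi=8
after mov edi, 3: edi=3
after mov ebx, 200: ebx=200
after and esi, 15: esi=8&15=8
after mov esi, [ebx]: esi=M[200]=12
after or esi, 19: esi=12|19=31
after add ebx, 4: ebx=200+4=204
after add edi, 1: edi=3+1=4
After step 8: ebx = 204.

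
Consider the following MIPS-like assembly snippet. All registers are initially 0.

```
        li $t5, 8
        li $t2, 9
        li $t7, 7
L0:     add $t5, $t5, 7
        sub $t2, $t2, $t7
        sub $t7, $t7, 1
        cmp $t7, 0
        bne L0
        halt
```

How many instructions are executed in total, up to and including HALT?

$t5=8
$t2=9
$t7=7
$t5=8+7=15
$t2=9-7=2
$t7=7-1=6
cmp $t7, 0  (cmp 6,0)
bne L0: taken
$t5=15+7=22
$t2=2-6=-4
$t7=6-1=5
cmp $t7, 0  (cmp 5,0)
bne L0: taken
$t5=22+7=29
$t2=(-4)-5=-9
$t7=5-1=4
cmp $t7, 0  (cmp 4,0)
bne L0: taken
$t5=29+7=36
$t2=(-9)-4=-13
$t7=4-1=3
cmp $t7, 0  (cmp 3,0)
bne L0: taken
$t5=36+7=43
$t2=(-13)-3=-16
$t7=3-1=2
cmp $t7, 0  (cmp 2,0)
bne L0: taken
$t5=43+7=50
$t2=(-16)-2=-18
$t7=2-1=1
cmp $t7, 0  (cmp 1,0)
bne L0: taken
$t5=50+7=57
$t2=(-18)-1=-19
$t7=1-1=0
cmp $t7, 0  (cmp 0,0)
bne L0: not taken
halt.
Total executed instructions: 39.

39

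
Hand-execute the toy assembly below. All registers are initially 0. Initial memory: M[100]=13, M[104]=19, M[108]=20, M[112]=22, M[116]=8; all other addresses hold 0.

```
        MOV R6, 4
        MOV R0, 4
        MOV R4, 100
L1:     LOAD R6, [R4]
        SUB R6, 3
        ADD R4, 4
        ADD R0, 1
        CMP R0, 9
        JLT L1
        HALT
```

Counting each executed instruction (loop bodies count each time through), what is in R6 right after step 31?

5

after MOV R6, 4: R6=4
after MOV R0, 4: R0=4
after MOV R4, 100: R4=100
after LOAD R6, [R4]: R6=M[100]=13
after SUB R6, 3: R6=13-3=10
after ADD R4, 4: R4=100+4=104
after ADD R0, 1: R0=4+1=5
CMP R0, 9  (cmp 5,9)
JLT L1: taken
after LOAD R6, [R4]: R6=M[104]=19
after SUB R6, 3: R6=19-3=16
after ADD R4, 4: R4=104+4=108
after ADD R0, 1: R0=5+1=6
CMP R0, 9  (cmp 6,9)
JLT L1: taken
after LOAD R6, [R4]: R6=M[108]=20
after SUB R6, 3: R6=20-3=17
after ADD R4, 4: R4=108+4=112
after ADD R0, 1: R0=6+1=7
CMP R0, 9  (cmp 7,9)
JLT L1: taken
after LOAD R6, [R4]: R6=M[112]=22
after SUB R6, 3: R6=22-3=19
after ADD R4, 4: R4=112+4=116
after ADD R0, 1: R0=7+1=8
CMP R0, 9  (cmp 8,9)
JLT L1: taken
after LOAD R6, [R4]: R6=M[116]=8
after SUB R6, 3: R6=8-3=5
after ADD R4, 4: R4=116+4=120
after ADD R0, 1: R0=8+1=9
After step 31: R6 = 5.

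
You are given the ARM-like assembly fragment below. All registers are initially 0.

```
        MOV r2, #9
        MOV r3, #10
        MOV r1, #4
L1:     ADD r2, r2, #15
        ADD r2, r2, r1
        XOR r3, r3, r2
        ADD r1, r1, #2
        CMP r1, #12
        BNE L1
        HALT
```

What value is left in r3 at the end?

MOV r2, #9 → r2=9
MOV r3, #10 → r3=10
MOV r1, #4 → r1=4
ADD r2, r2, #15 → r2=9+15=24
ADD r2, r2, r1 → r2=24+4=28
XOR r3, r3, r2 → r3=10^28=22
ADD r1, r1, #2 → r1=4+2=6
CMP r1, #12  (cmp 6,12)
BNE L1: taken
ADD r2, r2, #15 → r2=28+15=43
ADD r2, r2, r1 → r2=43+6=49
XOR r3, r3, r2 → r3=22^49=39
ADD r1, r1, #2 → r1=6+2=8
CMP r1, #12  (cmp 8,12)
BNE L1: taken
ADD r2, r2, #15 → r2=49+15=64
ADD r2, r2, r1 → r2=64+8=72
XOR r3, r3, r2 → r3=39^72=111
ADD r1, r1, #2 → r1=8+2=10
CMP r1, #12  (cmp 10,12)
BNE L1: taken
ADD r2, r2, #15 → r2=72+15=87
ADD r2, r2, r1 → r2=87+10=97
XOR r3, r3, r2 → r3=111^97=14
ADD r1, r1, #2 → r1=10+2=12
CMP r1, #12  (cmp 12,12)
BNE L1: not taken
halt.

14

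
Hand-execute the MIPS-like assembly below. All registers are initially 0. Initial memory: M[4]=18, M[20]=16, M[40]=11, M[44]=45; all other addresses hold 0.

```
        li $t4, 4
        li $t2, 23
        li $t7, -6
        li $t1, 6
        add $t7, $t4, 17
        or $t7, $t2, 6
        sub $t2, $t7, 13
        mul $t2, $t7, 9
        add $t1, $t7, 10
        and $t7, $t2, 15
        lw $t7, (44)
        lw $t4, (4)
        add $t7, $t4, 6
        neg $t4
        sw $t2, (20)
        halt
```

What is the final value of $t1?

after li $t4, 4: $t4=4
after li $t2, 23: $t2=23
after li $t7, -6: $t7=-6
after li $t1, 6: $t1=6
after add $t7, $t4, 17: $t7=4+17=21
after or $t7, $t2, 6: $t7=23|6=23
after sub $t2, $t7, 13: $t2=23-13=10
after mul $t2, $t7, 9: $t2=23*9=207
after add $t1, $t7, 10: $t1=23+10=33
after and $t7, $t2, 15: $t7=207&15=15
after lw $t7, (44): $t7=M[44]=45
after lw $t4, (4): $t4=M[4]=18
after add $t7, $t4, 6: $t7=18+6=24
after neg $t4: $t4=-(18)=-18
sw $t2, (20) → M[20]=207
halt.

33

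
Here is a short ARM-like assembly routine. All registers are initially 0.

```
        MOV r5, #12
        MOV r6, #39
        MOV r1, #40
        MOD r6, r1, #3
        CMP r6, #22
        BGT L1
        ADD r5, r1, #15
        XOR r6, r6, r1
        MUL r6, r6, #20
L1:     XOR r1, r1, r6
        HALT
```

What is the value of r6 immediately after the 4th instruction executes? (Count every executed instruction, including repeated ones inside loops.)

r5=12
r6=39
r1=40
r6=40%3=1
After step 4: r6 = 1.

1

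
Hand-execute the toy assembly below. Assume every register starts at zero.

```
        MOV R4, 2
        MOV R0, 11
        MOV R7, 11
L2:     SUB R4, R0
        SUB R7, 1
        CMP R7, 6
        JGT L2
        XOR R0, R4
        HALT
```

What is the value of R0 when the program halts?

-64

MOV R4, 2 → R4=2
MOV R0, 11 → R0=11
MOV R7, 11 → R7=11
SUB R4, R0 → R4=2-11=-9
SUB R7, 1 → R7=11-1=10
CMP R7, 6  (cmp 10,6)
JGT L2: taken
SUB R4, R0 → R4=(-9)-11=-20
SUB R7, 1 → R7=10-1=9
CMP R7, 6  (cmp 9,6)
JGT L2: taken
SUB R4, R0 → R4=(-20)-11=-31
SUB R7, 1 → R7=9-1=8
CMP R7, 6  (cmp 8,6)
JGT L2: taken
SUB R4, R0 → R4=(-31)-11=-42
SUB R7, 1 → R7=8-1=7
CMP R7, 6  (cmp 7,6)
JGT L2: taken
SUB R4, R0 → R4=(-42)-11=-53
SUB R7, 1 → R7=7-1=6
CMP R7, 6  (cmp 6,6)
JGT L2: not taken
XOR R0, R4 → R0=11^(-53)=-64
halt.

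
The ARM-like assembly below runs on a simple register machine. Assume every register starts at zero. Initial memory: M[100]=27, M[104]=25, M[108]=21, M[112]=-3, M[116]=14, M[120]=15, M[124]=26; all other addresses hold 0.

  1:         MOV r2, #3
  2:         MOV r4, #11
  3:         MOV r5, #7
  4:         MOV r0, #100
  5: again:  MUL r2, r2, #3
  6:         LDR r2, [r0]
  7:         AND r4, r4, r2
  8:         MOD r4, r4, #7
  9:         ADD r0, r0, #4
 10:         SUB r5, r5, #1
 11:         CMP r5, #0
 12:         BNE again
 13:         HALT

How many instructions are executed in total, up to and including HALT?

61

r2=3
r4=11
r5=7
r0=100
r2=3*3=9
r2=M[100]=27
r4=11&27=11
r4=11%7=4
r0=100+4=104
r5=7-1=6
CMP r5, #0  (cmp 6,0)
BNE again: taken
r2=27*3=81
r2=M[104]=25
r4=4&25=0
r4=0%7=0
r0=104+4=108
r5=6-1=5
CMP r5, #0  (cmp 5,0)
BNE again: taken
r2=25*3=75
r2=M[108]=21
r4=0&21=0
r4=0%7=0
r0=108+4=112
r5=5-1=4
CMP r5, #0  (cmp 4,0)
BNE again: taken
r2=21*3=63
r2=M[112]=-3
r4=0&(-3)=0
r4=0%7=0
r0=112+4=116
r5=4-1=3
CMP r5, #0  (cmp 3,0)
BNE again: taken
r2=(-3)*3=-9
r2=M[116]=14
r4=0&14=0
r4=0%7=0
r0=116+4=120
r5=3-1=2
CMP r5, #0  (cmp 2,0)
BNE again: taken
r2=14*3=42
r2=M[120]=15
r4=0&15=0
r4=0%7=0
r0=120+4=124
r5=2-1=1
CMP r5, #0  (cmp 1,0)
BNE again: taken
r2=15*3=45
r2=M[124]=26
r4=0&26=0
r4=0%7=0
r0=124+4=128
r5=1-1=0
CMP r5, #0  (cmp 0,0)
BNE again: not taken
halt.
Total executed instructions: 61.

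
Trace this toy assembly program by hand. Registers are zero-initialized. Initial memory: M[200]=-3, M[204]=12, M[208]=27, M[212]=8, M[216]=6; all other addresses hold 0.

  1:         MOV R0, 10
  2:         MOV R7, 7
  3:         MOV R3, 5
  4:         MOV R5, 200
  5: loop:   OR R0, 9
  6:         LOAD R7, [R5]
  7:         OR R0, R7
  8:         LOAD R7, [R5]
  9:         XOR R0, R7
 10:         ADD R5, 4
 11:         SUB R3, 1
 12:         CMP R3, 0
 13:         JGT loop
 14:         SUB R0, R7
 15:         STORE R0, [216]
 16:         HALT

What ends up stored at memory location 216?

3

R0=10
R7=7
R3=5
R5=200
R0=10|9=11
R7=M[200]=-3
R0=11|(-3)=-1
R7=M[200]=-3
R0=(-1)^(-3)=2
R5=200+4=204
R3=5-1=4
CMP R3, 0  (cmp 4,0)
JGT loop: taken
R0=2|9=11
R7=M[204]=12
R0=11|12=15
R7=M[204]=12
R0=15^12=3
R5=204+4=208
R3=4-1=3
CMP R3, 0  (cmp 3,0)
JGT loop: taken
R0=3|9=11
R7=M[208]=27
R0=11|27=27
R7=M[208]=27
R0=27^27=0
R5=208+4=212
R3=3-1=2
CMP R3, 0  (cmp 2,0)
JGT loop: taken
R0=0|9=9
R7=M[212]=8
R0=9|8=9
R7=M[212]=8
R0=9^8=1
R5=212+4=216
R3=2-1=1
CMP R3, 0  (cmp 1,0)
JGT loop: taken
R0=1|9=9
R7=M[216]=6
R0=9|6=15
R7=M[216]=6
R0=15^6=9
R5=216+4=220
R3=1-1=0
CMP R3, 0  (cmp 0,0)
JGT loop: not taken
R0=9-6=3
STORE R0, [216] → M[216]=3
halt.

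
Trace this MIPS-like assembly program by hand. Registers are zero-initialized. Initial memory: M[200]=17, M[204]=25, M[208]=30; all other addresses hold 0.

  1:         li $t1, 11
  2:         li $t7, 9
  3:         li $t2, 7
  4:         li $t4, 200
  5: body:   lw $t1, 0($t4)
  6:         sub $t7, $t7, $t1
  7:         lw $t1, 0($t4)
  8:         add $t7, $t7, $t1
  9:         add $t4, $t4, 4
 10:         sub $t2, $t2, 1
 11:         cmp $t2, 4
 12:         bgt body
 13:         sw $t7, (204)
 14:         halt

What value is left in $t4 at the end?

after li $t1, 11: $t1=11
after li $t7, 9: $t7=9
after li $t2, 7: $t2=7
after li $t4, 200: $t4=200
after lw $t1, 0($t4): $t1=M[200]=17
after sub $t7, $t7, $t1: $t7=9-17=-8
after lw $t1, 0($t4): $t1=M[200]=17
after add $t7, $t7, $t1: $t7=(-8)+17=9
after add $t4, $t4, 4: $t4=200+4=204
after sub $t2, $t2, 1: $t2=7-1=6
cmp $t2, 4  (cmp 6,4)
bgt body: taken
after lw $t1, 0($t4): $t1=M[204]=25
after sub $t7, $t7, $t1: $t7=9-25=-16
after lw $t1, 0($t4): $t1=M[204]=25
after add $t7, $t7, $t1: $t7=(-16)+25=9
after add $t4, $t4, 4: $t4=204+4=208
after sub $t2, $t2, 1: $t2=6-1=5
cmp $t2, 4  (cmp 5,4)
bgt body: taken
after lw $t1, 0($t4): $t1=M[208]=30
after sub $t7, $t7, $t1: $t7=9-30=-21
after lw $t1, 0($t4): $t1=M[208]=30
after add $t7, $t7, $t1: $t7=(-21)+30=9
after add $t4, $t4, 4: $t4=208+4=212
after sub $t2, $t2, 1: $t2=5-1=4
cmp $t2, 4  (cmp 4,4)
bgt body: not taken
sw $t7, (204) → M[204]=9
halt.

212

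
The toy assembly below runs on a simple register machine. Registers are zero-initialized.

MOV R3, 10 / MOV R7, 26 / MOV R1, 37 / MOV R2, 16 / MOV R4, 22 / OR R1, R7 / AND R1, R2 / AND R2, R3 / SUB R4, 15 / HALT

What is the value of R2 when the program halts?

R3=10
R7=26
R1=37
R2=16
R4=22
R1=37|26=63
R1=63&16=16
R2=16&10=0
R4=22-15=7
halt.

0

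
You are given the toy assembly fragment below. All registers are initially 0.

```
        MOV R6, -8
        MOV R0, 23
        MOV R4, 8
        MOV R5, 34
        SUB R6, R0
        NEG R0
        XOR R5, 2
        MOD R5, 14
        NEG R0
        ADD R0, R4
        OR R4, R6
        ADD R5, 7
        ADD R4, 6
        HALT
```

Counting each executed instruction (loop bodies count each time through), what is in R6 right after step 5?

-31

MOV R6, -8 → R6=-8
MOV R0, 23 → R0=23
MOV R4, 8 → R4=8
MOV R5, 34 → R5=34
SUB R6, R0 → R6=(-8)-23=-31
After step 5: R6 = -31.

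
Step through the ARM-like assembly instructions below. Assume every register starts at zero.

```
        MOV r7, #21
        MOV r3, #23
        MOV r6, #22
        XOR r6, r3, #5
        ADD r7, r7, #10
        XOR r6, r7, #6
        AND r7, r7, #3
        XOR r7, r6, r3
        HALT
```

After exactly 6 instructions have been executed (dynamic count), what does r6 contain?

r7=21
r3=23
r6=22
r6=23^5=18
r7=21+10=31
r6=31^6=25
After step 6: r6 = 25.

25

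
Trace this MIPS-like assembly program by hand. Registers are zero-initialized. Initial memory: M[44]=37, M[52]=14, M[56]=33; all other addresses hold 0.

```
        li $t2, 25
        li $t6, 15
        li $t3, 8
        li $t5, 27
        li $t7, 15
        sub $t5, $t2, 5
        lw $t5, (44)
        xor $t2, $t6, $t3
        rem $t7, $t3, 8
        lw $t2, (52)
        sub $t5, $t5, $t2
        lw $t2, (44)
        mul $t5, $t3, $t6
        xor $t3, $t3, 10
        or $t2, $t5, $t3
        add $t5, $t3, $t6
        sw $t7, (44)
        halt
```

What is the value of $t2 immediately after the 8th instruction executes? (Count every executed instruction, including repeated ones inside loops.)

$t2=25
$t6=15
$t3=8
$t5=27
$t7=15
$t5=25-5=20
$t5=M[44]=37
$t2=15^8=7
After step 8: $t2 = 7.

7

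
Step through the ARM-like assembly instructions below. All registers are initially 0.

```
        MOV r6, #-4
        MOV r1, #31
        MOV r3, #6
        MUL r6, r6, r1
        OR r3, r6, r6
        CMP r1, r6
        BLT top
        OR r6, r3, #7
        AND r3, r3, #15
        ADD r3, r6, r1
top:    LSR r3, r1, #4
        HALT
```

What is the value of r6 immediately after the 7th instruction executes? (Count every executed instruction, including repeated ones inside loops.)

r6=-4
r1=31
r3=6
r6=(-4)*31=-124
r3=(-124)|(-124)=-124
CMP r1, r6  (cmp 31,-124)
BLT top: not taken
After step 7: r6 = -124.

-124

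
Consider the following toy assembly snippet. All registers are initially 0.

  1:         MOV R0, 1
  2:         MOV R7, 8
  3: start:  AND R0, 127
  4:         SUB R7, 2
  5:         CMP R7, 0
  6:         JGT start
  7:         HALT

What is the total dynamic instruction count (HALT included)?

MOV R0, 1 → R0=1
MOV R7, 8 → R7=8
AND R0, 127 → R0=1&127=1
SUB R7, 2 → R7=8-2=6
CMP R7, 0  (cmp 6,0)
JGT start: taken
AND R0, 127 → R0=1&127=1
SUB R7, 2 → R7=6-2=4
CMP R7, 0  (cmp 4,0)
JGT start: taken
AND R0, 127 → R0=1&127=1
SUB R7, 2 → R7=4-2=2
CMP R7, 0  (cmp 2,0)
JGT start: taken
AND R0, 127 → R0=1&127=1
SUB R7, 2 → R7=2-2=0
CMP R7, 0  (cmp 0,0)
JGT start: not taken
halt.
Total executed instructions: 19.

19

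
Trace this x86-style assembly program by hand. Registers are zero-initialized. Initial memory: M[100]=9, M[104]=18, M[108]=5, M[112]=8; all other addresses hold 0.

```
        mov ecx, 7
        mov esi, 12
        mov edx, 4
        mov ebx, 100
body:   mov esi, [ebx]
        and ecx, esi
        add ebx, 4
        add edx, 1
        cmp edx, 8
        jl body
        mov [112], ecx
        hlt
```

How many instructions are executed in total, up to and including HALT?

after mov ecx, 7: ecx=7
after mov esi, 12: esi=12
after mov edx, 4: edx=4
after mov ebx, 100: ebx=100
after mov esi, [ebx]: esi=M[100]=9
after and ecx, esi: ecx=7&9=1
after add ebx, 4: ebx=100+4=104
after add edx, 1: edx=4+1=5
cmp edx, 8  (cmp 5,8)
jl body: taken
after mov esi, [ebx]: esi=M[104]=18
after and ecx, esi: ecx=1&18=0
after add ebx, 4: ebx=104+4=108
after add edx, 1: edx=5+1=6
cmp edx, 8  (cmp 6,8)
jl body: taken
after mov esi, [ebx]: esi=M[108]=5
after and ecx, esi: ecx=0&5=0
after add ebx, 4: ebx=108+4=112
after add edx, 1: edx=6+1=7
cmp edx, 8  (cmp 7,8)
jl body: taken
after mov esi, [ebx]: esi=M[112]=8
after and ecx, esi: ecx=0&8=0
after add ebx, 4: ebx=112+4=116
after add edx, 1: edx=7+1=8
cmp edx, 8  (cmp 8,8)
jl body: not taken
mov [112], ecx → M[112]=0
halt.
Total executed instructions: 30.

30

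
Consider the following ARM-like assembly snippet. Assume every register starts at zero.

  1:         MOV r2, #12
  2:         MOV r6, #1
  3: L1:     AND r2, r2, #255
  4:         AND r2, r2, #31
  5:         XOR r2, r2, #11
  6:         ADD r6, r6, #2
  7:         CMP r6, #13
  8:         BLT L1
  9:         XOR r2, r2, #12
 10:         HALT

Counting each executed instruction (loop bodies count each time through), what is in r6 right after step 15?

5

after MOV r2, #12: r2=12
after MOV r6, #1: r6=1
after AND r2, r2, #255: r2=12&255=12
after AND r2, r2, #31: r2=12&31=12
after XOR r2, r2, #11: r2=12^11=7
after ADD r6, r6, #2: r6=1+2=3
CMP r6, #13  (cmp 3,13)
BLT L1: taken
after AND r2, r2, #255: r2=7&255=7
after AND r2, r2, #31: r2=7&31=7
after XOR r2, r2, #11: r2=7^11=12
after ADD r6, r6, #2: r6=3+2=5
CMP r6, #13  (cmp 5,13)
BLT L1: taken
after AND r2, r2, #255: r2=12&255=12
After step 15: r6 = 5.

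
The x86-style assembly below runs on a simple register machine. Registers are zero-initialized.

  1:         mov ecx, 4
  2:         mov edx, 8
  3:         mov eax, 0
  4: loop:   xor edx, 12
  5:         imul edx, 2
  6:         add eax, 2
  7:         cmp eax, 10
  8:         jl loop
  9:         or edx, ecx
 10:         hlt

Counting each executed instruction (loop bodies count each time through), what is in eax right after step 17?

ecx=4
edx=8
eax=0
edx=8^12=4
edx=4*2=8
eax=0+2=2
cmp eax, 10  (cmp 2,10)
jl loop: taken
edx=8^12=4
edx=4*2=8
eax=2+2=4
cmp eax, 10  (cmp 4,10)
jl loop: taken
edx=8^12=4
edx=4*2=8
eax=4+2=6
cmp eax, 10  (cmp 6,10)
After step 17: eax = 6.

6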